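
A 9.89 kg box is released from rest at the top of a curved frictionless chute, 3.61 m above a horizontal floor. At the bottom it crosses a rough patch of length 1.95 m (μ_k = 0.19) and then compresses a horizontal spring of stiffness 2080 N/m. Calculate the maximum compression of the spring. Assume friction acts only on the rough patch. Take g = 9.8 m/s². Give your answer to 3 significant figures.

Initial energy: E₁ = mgh = (9.89)(9.8)(3.61) = 349.89 J
Friction removes W_f = μ_k mg d = (0.19)(9.89)(9.8)(1.95) = 35.91 J
Energy reaching the spring: E = 349.89 − 35.91 = 313.98 J
At max compression ½kx² = E ⇒ x = √(2E/k) = √(2 × 313.98/2080) = 0.5495 m

x = 0.549 m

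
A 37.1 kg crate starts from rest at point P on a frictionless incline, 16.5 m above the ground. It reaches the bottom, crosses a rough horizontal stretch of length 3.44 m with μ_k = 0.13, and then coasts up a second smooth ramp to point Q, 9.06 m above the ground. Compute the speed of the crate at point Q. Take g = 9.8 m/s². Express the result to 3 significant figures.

v = 11.7 m/s

Energy at P: mgh₁ = (37.1)(9.8)(16.5) = 5999.1 J
Friction loss: W_f = μ_k mg d = 162.6 J
At Q: ½mv² + mgh₂ = mgh₁ − W_f
½mv² = 5999.1 − 162.6 − 3294.0 = 2542.4 J
v = √(2 × 2542.4/37.1) = 11.71 m/s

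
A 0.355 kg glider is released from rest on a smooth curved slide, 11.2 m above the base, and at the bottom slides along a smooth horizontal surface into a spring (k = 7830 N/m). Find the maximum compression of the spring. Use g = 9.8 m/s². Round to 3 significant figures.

x = 0.0998 m

Gravitational PE at the top equals spring PE at max compression: mgh = ½kx²
x = √(2mgh/k) = √(2 × 0.355 × 9.8 × 11.2 / 7830) = 0.09976 m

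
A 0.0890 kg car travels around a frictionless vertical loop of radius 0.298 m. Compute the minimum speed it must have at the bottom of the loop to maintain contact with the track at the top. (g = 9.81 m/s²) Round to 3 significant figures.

v = 3.82 m/s

At the top: mg = mv_top²/r ⇒ v_top² = gr = 2.923 m²/s²
Energy from bottom to top (height 2r): ½mv_bot² = ½mv_top² + mg(2r)
v_bot² = gr + 4gr = 5gr = 14.62
v_bot = √(5gr) = 3.823 m/s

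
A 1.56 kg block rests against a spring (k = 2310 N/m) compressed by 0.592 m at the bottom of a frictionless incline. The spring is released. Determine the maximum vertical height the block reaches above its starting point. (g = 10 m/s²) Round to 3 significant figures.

At maximum height the block is at rest, so ½kx² = mgh
h = kx²/(2mg) = (2310)(0.592)²/(2 × 1.56 × 10) = 25.95 m

h = 25.9 m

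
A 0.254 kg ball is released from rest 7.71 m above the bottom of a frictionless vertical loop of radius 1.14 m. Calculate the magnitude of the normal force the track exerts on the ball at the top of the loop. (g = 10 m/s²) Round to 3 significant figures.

N = 21.7 N

Energy from release to top (height 2r): mgh = ½mv_top² + mg(2r)
v_top² = 2g(h − 2r) = 2(10)(7.71 − 2.280) = 108.60 m²/s²
At the top, both N and weight point toward the centre: N + mg = mv_top²/r
N = m(v_top²/r − g) = 0.254(108.60/1.14 − 10) = 21.66 N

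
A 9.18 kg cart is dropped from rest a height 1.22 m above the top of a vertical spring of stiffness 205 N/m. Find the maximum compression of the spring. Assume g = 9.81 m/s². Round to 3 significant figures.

Let x be the compression. The total drop is H + x, and the cart is instantaneously at rest at max compression, so energy conservation gives:
mg(H + x) = ½kx²
½(205)x² − (9.18)(9.81)x − (9.18)(9.81)(1.22) = 0
102.5x² − 90.06x − 109.9 = 0
x = [90.06 + √(8110 + 45046)]/(2 × 102.5) = 1.564 m

x = 1.56 m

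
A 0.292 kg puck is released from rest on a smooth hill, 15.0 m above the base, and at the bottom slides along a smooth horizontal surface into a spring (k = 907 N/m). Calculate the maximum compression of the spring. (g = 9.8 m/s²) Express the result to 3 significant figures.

At max compression the puck is momentarily at rest: mgh = ½kx²
x = √(2mgh/k) = √(2 × 0.292 × 9.8 × 15.0 / 907) = 0.3077 m

x = 0.308 m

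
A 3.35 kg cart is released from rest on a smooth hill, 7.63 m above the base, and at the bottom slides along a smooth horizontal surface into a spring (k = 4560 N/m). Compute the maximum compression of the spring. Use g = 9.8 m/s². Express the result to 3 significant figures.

x = 0.331 m

Gravitational PE at the top equals spring PE at max compression: mgh = ½kx²
x = √(2mgh/k) = √(2 × 3.35 × 9.8 × 7.63 / 4560) = 0.3315 m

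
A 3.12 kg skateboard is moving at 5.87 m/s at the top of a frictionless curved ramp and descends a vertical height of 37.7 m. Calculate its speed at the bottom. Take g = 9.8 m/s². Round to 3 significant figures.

Mechanical energy is conserved (no friction): ½mv₀² + mgh = ½mv²
v² = v₀² + 2gh = (5.87)² + 2(9.8)(37.7) = 773.38
v = √773.38 = 27.81 m/s

v = 27.8 m/s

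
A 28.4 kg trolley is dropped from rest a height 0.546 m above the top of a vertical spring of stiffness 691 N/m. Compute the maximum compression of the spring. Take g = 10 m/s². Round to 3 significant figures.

Let x be the compression. The total drop is H + x, and the trolley is instantaneously at rest at max compression, so energy conservation gives:
mg(H + x) = ½kx²
½(691)x² − (28.4)(10)x − (28.4)(10)(0.546) = 0
345.5x² − 284.0x − 155.1 = 0
x = [284.0 + √(80656 + 214298)]/(2 × 345.5) = 1.197 m

x = 1.20 m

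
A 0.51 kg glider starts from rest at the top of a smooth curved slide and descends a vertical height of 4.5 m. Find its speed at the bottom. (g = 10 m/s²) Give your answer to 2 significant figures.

Energy conservation between the two points: mgh = ½mv²
v = √(2gh) = √(2 × 10 × 4.5) = √90.000 = 9.487 m/s

v = 9.5 m/s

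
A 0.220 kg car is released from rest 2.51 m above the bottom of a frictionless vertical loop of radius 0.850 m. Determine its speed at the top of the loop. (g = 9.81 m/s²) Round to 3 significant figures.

v = 3.99 m/s

Energy conservation: mgh = ½mv_top² + mg(2r)
v_top² = 2g(h − 2r) = 2(9.81)(2.51 − 1.700) = 15.89
v_top = 3.987 m/s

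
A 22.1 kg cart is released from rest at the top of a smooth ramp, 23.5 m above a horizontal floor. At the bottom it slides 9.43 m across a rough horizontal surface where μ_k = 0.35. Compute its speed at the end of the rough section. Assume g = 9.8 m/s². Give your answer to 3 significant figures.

Energy at the top = energy at the end + work done against friction:
mgh = ½mv² + μ_k m g d
W_f = μ_k mg d = (0.35)(22.1)(9.8)(9.43) = 714.8 J
½mv² = mgh − W_f = 5089.6 − 714.8 = 4374.8 J
v = √(2 × 4374.8/22.1) = 19.90 m/s

v = 19.9 m/s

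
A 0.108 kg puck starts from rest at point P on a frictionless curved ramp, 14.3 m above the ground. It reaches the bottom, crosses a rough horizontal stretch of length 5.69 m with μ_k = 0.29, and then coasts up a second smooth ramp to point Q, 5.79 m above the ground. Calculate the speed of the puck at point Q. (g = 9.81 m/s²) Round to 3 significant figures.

v = 11.6 m/s

Energy at P: mgh₁ = (0.108)(9.81)(14.3) = 15.151 J
Friction loss: W_f = μ_k mg d = 1.748 J
At Q: ½mv² + mgh₂ = mgh₁ − W_f
½mv² = 15.151 − 1.748 − 6.1344 = 7.2679 J
v = √(2 × 7.2679/0.108) = 11.60 m/s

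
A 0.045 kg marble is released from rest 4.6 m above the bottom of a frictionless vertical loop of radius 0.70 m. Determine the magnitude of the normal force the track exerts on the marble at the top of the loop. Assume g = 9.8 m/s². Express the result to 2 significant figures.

Energy from release to top (height 2r): mgh = ½mv_top² + mg(2r)
v_top² = 2g(h − 2r) = 2(9.8)(4.6 − 1.400) = 62.720 m²/s²
At the top, both N and weight point toward the centre: N + mg = mv_top²/r
N = m(v_top²/r − g) = 0.045(62.720/0.70 − 9.8) = 3.591 N

N = 3.6 N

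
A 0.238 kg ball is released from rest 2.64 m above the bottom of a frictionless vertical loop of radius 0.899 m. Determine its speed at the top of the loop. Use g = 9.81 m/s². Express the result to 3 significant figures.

v = 4.06 m/s

Energy conservation: mgh = ½mv_top² + mg(2r)
v_top² = 2g(h − 2r) = 2(9.81)(2.64 − 1.798) = 16.52
v_top = 4.064 m/s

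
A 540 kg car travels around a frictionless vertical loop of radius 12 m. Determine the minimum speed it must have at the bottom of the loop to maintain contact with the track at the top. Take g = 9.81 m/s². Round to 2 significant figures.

v = 24 m/s

At the top: mg = mv_top²/r ⇒ v_top² = gr = 117.7 m²/s²
Energy from bottom to top (height 2r): ½mv_bot² = ½mv_top² + mg(2r)
v_bot² = gr + 4gr = 5gr = 588.6
v_bot = √(5gr) = 24.26 m/s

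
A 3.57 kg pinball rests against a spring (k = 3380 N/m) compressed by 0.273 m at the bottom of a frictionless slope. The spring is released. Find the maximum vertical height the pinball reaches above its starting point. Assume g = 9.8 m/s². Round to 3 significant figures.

Energy conservation from release to the highest point: ½kx² = mgh
h = kx²/(2mg) = (3380)(0.273)²/(2 × 3.57 × 9.8) = 3.600 m

h = 3.60 m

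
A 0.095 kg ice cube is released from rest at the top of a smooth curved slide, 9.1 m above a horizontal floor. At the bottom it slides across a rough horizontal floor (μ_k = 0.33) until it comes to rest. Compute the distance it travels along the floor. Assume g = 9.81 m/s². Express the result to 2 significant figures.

Applying the work–energy principle:
At rest all PE has been dissipated by friction: mgh = μ_k m g d
d = h/μ_k = 9.1/0.33 = 27.58 m

d = 28 m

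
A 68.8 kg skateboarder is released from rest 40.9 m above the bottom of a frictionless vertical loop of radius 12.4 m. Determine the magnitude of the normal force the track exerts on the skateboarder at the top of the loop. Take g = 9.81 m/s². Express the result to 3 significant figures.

Energy from release to top (height 2r): mgh = ½mv_top² + mg(2r)
v_top² = 2g(h − 2r) = 2(9.81)(40.9 − 24.80) = 315.88 m²/s²
At the top, both N and weight point toward the centre: N + mg = mv_top²/r
N = m(v_top²/r − g) = 68.8(315.88/12.4 − 9.81) = 1078 N

N = 1080 N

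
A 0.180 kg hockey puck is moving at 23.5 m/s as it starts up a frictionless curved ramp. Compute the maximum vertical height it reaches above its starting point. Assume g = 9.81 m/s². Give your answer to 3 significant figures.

h = 28.1 m

By energy conservation, ½mv² = mgh
h = v²/(2g) = 23.5²/(2 × 9.81) = 28.15 m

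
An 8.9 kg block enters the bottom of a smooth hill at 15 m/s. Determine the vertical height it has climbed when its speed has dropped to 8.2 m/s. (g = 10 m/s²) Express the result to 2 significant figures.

h = 7.9 m

Conservation of energy: ½mv₁² = ½mv₂² + mgh
h = (v₁² − v₂²)/(2g) = (15² − 8.2²)/(2 × 10) = 7.888 m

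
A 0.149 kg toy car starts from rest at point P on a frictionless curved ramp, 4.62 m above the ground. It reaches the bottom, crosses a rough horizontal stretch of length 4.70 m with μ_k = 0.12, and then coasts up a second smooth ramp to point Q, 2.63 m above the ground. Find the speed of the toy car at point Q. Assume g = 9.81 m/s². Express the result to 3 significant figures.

Energy at P: mgh₁ = (0.149)(9.81)(4.62) = 6.7530 J
Friction loss: W_f = μ_k mg d = 0.8244 J
At Q: ½mv² + mgh₂ = mgh₁ − W_f
½mv² = 6.7530 − 0.8244 − 3.8442 = 2.0844 J
v = √(2 × 2.0844/0.149) = 5.289 m/s

v = 5.29 m/s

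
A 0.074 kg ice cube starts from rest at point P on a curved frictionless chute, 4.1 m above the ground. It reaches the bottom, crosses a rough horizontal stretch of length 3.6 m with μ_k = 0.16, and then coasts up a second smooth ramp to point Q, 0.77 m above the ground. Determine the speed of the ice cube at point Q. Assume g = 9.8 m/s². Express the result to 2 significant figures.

Energy at P: mgh₁ = (0.074)(9.8)(4.1) = 2.9733 J
Friction loss: W_f = μ_k mg d = 0.4177 J
At Q: ½mv² + mgh₂ = mgh₁ − W_f
½mv² = 2.9733 − 0.4177 − 0.55840 = 1.9972 J
v = √(2 × 1.9972/0.074) = 7.347 m/s

v = 7.3 m/s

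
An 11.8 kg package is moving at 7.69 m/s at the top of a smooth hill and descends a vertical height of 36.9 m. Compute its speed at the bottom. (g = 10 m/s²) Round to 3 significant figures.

v = 28.2 m/s

Equating total energy at the two states: ½mv₀² + mgh = ½mv²
v² = v₀² + 2gh = (7.69)² + 2(10)(36.9) = 797.14
v = √797.14 = 28.23 m/s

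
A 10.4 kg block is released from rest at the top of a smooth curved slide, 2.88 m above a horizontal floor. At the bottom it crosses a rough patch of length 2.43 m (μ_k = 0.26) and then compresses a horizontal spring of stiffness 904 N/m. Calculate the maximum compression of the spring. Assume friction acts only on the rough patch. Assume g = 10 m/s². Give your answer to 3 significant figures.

x = 0.719 m

Initial energy: E₁ = mgh = (10.4)(10)(2.88) = 299.52 J
Friction removes W_f = μ_k mg d = (0.26)(10.4)(10)(2.43) = 65.71 J
Energy reaching the spring: E = 299.52 − 65.71 = 233.81 J
At max compression ½kx² = E ⇒ x = √(2E/k) = √(2 × 233.81/904) = 0.7192 m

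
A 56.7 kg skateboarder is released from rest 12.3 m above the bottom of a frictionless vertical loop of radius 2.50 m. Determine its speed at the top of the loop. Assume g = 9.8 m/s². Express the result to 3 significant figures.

v = 12.0 m/s

Energy conservation: mgh = ½mv_top² + mg(2r)
v_top² = 2g(h − 2r) = 2(9.8)(12.3 − 5.000) = 143.1
v_top = 11.96 m/s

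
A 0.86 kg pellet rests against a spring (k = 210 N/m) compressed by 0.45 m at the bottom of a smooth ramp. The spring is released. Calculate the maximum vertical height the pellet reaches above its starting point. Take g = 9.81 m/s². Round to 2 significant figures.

At maximum height the pellet is at rest, so ½kx² = mgh
h = kx²/(2mg) = (210)(0.45)²/(2 × 0.86 × 9.81) = 2.520 m

h = 2.5 m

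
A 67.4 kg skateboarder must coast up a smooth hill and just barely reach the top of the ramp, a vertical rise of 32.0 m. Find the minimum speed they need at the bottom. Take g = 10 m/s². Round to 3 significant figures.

At the top they are momentarily at rest, so all KE converts to PE: ½mv² = mgh
v = √(2gh) = √(2 × 10 × 32.0) = 25.30 m/s

v = 25.3 m/s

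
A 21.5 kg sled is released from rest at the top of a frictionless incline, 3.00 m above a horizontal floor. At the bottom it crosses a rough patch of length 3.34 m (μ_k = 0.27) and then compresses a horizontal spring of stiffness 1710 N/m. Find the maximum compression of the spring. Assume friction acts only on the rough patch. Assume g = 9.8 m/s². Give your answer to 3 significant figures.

x = 0.719 m

Initial energy: E₁ = mgh = (21.5)(9.8)(3.00) = 632.10 J
Friction removes W_f = μ_k mg d = (0.27)(21.5)(9.8)(3.34) = 190.0 J
Energy reaching the spring: E = 632.10 − 190.0 = 442.09 J
At max compression ½kx² = E ⇒ x = √(2E/k) = √(2 × 442.09/1710) = 0.7191 m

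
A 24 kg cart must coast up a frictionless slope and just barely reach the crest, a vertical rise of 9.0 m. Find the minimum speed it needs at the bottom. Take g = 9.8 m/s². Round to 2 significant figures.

v = 13 m/s

At the top it is momentarily at rest, so all KE converts to PE: ½mv² = mgh
v = √(2gh) = √(2 × 9.8 × 9.0) = 13.28 m/s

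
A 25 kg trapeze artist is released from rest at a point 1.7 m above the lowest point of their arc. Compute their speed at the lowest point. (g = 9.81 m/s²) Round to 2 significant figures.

Energy conservation between the two points: mgh = ½mv²
The mass cancels from both sides.
v = √(2gh) = √(2 × 9.81 × 1.7) = √33.354 = 5.775 m/s

v = 5.8 m/s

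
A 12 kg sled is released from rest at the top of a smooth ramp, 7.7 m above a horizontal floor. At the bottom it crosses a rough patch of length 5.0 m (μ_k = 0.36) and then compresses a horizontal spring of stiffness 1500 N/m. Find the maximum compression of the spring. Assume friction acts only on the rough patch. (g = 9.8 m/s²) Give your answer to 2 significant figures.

x = 0.96 m

Initial energy: E₁ = mgh = (12)(9.8)(7.7) = 905.52 J
Friction removes W_f = μ_k mg d = (0.36)(12)(9.8)(5.0) = 211.7 J
Energy reaching the spring: E = 905.52 − 211.7 = 693.84 J
At max compression ½kx² = E ⇒ x = √(2E/k) = √(2 × 693.84/1500) = 0.9618 m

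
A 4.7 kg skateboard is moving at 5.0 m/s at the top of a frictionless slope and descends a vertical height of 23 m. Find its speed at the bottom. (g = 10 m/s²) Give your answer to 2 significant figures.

Mechanical energy is conserved (no friction): ½mv₀² + mgh = ½mv²
v² = v₀² + 2gh = (5.0)² + 2(10)(23) = 485.00
v = √485.00 = 22.02 m/s

v = 22 m/s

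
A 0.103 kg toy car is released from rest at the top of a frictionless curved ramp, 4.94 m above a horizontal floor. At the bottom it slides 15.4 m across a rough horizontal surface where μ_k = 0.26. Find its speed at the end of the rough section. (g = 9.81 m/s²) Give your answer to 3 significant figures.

v = 4.29 m/s

Applying the work–energy principle:
mgh = ½mv² + μ_k m g d
W_f = μ_k mg d = (0.26)(0.103)(9.81)(15.4) = 4.046 J
½mv² = mgh − W_f = 4.9915 − 4.046 = 0.94576 J
v = √(2 × 0.94576/0.103) = 4.285 m/s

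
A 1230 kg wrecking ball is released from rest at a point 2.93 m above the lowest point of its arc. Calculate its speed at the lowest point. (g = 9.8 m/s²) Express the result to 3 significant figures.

Energy conservation between the two points: mgh = ½mv²
v = √(2gh) = √(2 × 9.8 × 2.93) = √57.428 = 7.578 m/s

v = 7.58 m/s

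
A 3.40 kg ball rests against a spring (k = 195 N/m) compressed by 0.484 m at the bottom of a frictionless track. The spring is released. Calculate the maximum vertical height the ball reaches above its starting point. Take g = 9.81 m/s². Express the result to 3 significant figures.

Energy conservation from release to the highest point: ½kx² = mgh
h = kx²/(2mg) = (195)(0.484)²/(2 × 3.40 × 9.81) = 0.6848 m

h = 0.685 m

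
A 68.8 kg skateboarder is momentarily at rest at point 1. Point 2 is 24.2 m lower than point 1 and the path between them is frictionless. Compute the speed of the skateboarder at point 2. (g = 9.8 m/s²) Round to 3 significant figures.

v = 21.8 m/s

By conservation of mechanical energy, mgh = ½mv²
The mass cancels from both sides.
v = √(2gh) = √(2 × 9.8 × 24.2) = √474.32 = 21.78 m/s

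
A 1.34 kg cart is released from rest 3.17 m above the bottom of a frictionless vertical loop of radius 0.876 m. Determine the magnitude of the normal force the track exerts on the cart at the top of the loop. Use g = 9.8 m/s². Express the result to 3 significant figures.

Energy from release to top (height 2r): mgh = ½mv_top² + mg(2r)
v_top² = 2g(h − 2r) = 2(9.8)(3.17 − 1.752) = 27.793 m²/s²
At the top, both N and weight point toward the centre: N + mg = mv_top²/r
N = m(v_top²/r − g) = 1.34(27.793/0.876 − 9.8) = 29.38 N

N = 29.4 N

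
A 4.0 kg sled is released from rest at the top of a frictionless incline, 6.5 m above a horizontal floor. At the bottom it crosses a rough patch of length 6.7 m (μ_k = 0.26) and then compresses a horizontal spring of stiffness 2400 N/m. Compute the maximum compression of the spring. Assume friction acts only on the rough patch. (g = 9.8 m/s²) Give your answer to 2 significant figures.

Initial energy: E₁ = mgh = (4.0)(9.8)(6.5) = 254.80 J
Friction removes W_f = μ_k mg d = (0.26)(4.0)(9.8)(6.7) = 68.29 J
Energy reaching the spring: E = 254.80 − 68.29 = 186.51 J
At max compression ½kx² = E ⇒ x = √(2E/k) = √(2 × 186.51/2400) = 0.3942 m

x = 0.39 m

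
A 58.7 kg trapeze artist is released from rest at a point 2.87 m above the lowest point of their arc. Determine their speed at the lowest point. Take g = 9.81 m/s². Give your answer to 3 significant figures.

v = 7.50 m/s

Equating total energy at the two states: mgh = ½mv²
v = √(2gh) = √(2 × 9.81 × 2.87) = √56.309 = 7.504 m/s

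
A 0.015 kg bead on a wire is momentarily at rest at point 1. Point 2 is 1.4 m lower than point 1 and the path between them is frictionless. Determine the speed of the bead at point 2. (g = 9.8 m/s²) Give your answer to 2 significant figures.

Energy conservation between the two points: mgh = ½mv²
The mass cancels from both sides.
v = √(2gh) = √(2 × 9.8 × 1.4) = √27.440 = 5.238 m/s

v = 5.2 m/s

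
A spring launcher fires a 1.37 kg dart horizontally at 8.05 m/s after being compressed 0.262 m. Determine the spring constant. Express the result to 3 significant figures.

k = 1290 N/m

Spring PE at full compression equals KE at release: ½kx² = ½mv²
k = mv²/x² = (1.37)(8.05)²/(0.262)² = 1293 N/m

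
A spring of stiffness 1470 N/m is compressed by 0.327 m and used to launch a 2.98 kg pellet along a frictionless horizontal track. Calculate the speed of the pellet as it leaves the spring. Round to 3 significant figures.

Conservation of energy: ½kx² = ½mv²
v = x√(k/m) = 0.327 × √(1470/2.98) = 7.263 m/s

v = 7.26 m/s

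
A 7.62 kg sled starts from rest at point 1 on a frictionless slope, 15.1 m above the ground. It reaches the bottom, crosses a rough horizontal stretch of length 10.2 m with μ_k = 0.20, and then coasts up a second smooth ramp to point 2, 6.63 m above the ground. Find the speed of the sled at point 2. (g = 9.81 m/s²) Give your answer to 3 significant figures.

Energy at 1: mgh₁ = (7.62)(9.81)(15.1) = 1128.8 J
Friction loss: W_f = μ_k mg d = 152.5 J
At 2: ½mv² + mgh₂ = mgh₁ − W_f
½mv² = 1128.8 − 152.5 − 495.61 = 480.66 J
v = √(2 × 480.66/7.62) = 11.23 m/s

v = 11.2 m/s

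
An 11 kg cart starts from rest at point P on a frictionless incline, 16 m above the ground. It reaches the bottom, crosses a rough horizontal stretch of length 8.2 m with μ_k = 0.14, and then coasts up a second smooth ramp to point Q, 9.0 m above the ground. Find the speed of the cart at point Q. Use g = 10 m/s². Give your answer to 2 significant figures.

Energy at P: mgh₁ = (11)(10)(16) = 1760.0 J
Friction loss: W_f = μ_k mg d = 126.3 J
At Q: ½mv² + mgh₂ = mgh₁ − W_f
½mv² = 1760.0 − 126.3 − 990.00 = 643.72 J
v = √(2 × 643.72/11) = 10.82 m/s

v = 11 m/s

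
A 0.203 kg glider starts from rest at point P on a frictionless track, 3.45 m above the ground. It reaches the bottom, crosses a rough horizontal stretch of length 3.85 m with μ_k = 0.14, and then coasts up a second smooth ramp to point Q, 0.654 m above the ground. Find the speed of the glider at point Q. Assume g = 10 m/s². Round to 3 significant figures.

v = 6.72 m/s

Energy at P: mgh₁ = (0.203)(10)(3.45) = 7.0035 J
Friction loss: W_f = μ_k mg d = 1.094 J
At Q: ½mv² + mgh₂ = mgh₁ − W_f
½mv² = 7.0035 − 1.094 − 1.3276 = 4.5817 J
v = √(2 × 4.5817/0.203) = 6.719 m/s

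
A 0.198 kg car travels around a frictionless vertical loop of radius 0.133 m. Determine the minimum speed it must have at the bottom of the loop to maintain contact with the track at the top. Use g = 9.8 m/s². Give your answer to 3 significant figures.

At the top: mg = mv_top²/r ⇒ v_top² = gr = 1.303 m²/s²
Energy from bottom to top (height 2r): ½mv_bot² = ½mv_top² + mg(2r)
v_bot² = gr + 4gr = 5gr = 6.517
v_bot = √(5gr) = 2.553 m/s

v = 2.55 m/s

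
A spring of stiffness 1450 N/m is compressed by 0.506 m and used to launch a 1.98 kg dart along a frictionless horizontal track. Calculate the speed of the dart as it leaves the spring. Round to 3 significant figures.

v = 13.7 m/s

The dart leaves the spring when the spring is at natural length, so ½kx² = ½mv²
v = x√(k/m) = 0.506 × √(1450/1.98) = 13.69 m/s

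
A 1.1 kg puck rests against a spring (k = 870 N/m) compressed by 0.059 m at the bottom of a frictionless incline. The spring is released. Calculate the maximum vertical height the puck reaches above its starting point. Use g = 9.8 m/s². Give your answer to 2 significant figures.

h = 0.14 m

All spring PE becomes gravitational PE at the highest point: ½kx² = mgh
h = kx²/(2mg) = (870)(0.059)²/(2 × 1.1 × 9.8) = 0.1405 m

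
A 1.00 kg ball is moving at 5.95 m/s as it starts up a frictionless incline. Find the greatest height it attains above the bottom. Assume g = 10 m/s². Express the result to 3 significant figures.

h = 1.77 m

By energy conservation, ½mv² = mgh
h = v²/(2g) = 5.95²/(2 × 10) = 1.770 m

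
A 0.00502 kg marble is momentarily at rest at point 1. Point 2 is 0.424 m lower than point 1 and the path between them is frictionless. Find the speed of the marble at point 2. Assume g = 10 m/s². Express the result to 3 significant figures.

v = 2.91 m/s

By conservation of mechanical energy, mgh = ½mv²
The mass cancels from both sides.
v = √(2gh) = √(2 × 10 × 0.424) = √8.4800 = 2.912 m/s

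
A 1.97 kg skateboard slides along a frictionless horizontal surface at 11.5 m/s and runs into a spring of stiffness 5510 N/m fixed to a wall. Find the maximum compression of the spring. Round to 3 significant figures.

Conservation of energy between contact and max compression: ½mv² = ½kx²
x = v√(m/k) = 11.5 × √(1.97/5510) = 0.2174 m

x = 0.217 m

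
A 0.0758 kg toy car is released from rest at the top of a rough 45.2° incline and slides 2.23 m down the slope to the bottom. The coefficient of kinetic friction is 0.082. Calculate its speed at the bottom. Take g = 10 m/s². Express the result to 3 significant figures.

Taking the bottom as reference, mgh = ½mv² + μ_k N L with h = L sinθ, N = mg cosθ:
mgh = mgL sinθ = (0.0758)(10)(2.23)sin45.2° = 1.1994 J
W_f = μ_k mg cosθ · L = (0.082)(0.0758)(10)cos45.2°·2.23 = 0.09767 J
½mv² = 1.1994 − 0.09767 = 1.1017 J
v = √(2 × 1.1017/0.0758) = 5.392 m/s

v = 5.39 m/s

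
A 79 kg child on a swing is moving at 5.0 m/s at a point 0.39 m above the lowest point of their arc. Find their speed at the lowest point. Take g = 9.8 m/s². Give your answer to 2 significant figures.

v = 5.7 m/s

By conservation of mechanical energy, ½mv₀² + mgh = ½mv²
v² = v₀² + 2gh = (5.0)² + 2(9.8)(0.39) = 32.644
v = √32.644 = 5.713 m/s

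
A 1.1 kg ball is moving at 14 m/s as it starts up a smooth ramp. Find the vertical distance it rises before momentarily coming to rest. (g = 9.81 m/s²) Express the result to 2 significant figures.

Setting KE at the bottom equal to PE gained: ½mv² = mgh
h = v²/(2g) = 14²/(2 × 9.81) = 9.990 m

h = 10 m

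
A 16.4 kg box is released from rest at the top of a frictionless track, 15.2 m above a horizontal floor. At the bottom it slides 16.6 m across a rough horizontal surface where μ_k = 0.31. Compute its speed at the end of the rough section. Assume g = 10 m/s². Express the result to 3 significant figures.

v = 14.2 m/s

Energy bookkeeping (friction removes W_f = μ_k N d):
mgh = ½mv² + μ_k m g d
W_f = μ_k mg d = (0.31)(16.4)(10)(16.6) = 843.9 J
½mv² = mgh − W_f = 2492.8 − 843.9 = 1648.9 J
v = √(2 × 1648.9/16.4) = 14.18 m/s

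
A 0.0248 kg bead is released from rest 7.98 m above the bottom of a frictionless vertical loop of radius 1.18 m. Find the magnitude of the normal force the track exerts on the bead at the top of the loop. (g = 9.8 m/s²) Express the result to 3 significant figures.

Energy from release to top (height 2r): mgh = ½mv_top² + mg(2r)
v_top² = 2g(h − 2r) = 2(9.8)(7.98 − 2.360) = 110.15 m²/s²
At the top, both N and weight point toward the centre: N + mg = mv_top²/r
N = m(v_top²/r − g) = 0.0248(110.15/1.18 − 9.8) = 2.072 N

N = 2.07 N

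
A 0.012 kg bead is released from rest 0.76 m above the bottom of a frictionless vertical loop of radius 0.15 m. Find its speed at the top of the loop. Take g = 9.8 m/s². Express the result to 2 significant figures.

Energy conservation: mgh = ½mv_top² + mg(2r)
v_top² = 2g(h − 2r) = 2(9.8)(0.76 − 0.3000) = 9.016
v_top = 3.003 m/s

v = 3.0 m/s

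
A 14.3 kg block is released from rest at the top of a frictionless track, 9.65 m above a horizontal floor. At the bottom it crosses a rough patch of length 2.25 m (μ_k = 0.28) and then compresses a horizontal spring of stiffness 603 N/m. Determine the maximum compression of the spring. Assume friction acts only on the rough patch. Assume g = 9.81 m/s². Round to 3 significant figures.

x = 2.05 m

Initial energy: E₁ = mgh = (14.3)(9.81)(9.65) = 1353.7 J
Friction removes W_f = μ_k mg d = (0.28)(14.3)(9.81)(2.25) = 88.38 J
Energy reaching the spring: E = 1353.7 − 88.38 = 1265.4 J
At max compression ½kx² = E ⇒ x = √(2E/k) = √(2 × 1265.4/603) = 2.049 m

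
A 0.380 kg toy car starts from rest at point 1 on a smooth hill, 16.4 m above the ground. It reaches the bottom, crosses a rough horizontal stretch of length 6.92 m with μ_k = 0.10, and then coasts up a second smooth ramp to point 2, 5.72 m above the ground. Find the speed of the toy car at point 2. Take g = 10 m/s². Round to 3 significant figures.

v = 14.1 m/s

Energy at 1: mgh₁ = (0.380)(10)(16.4) = 62.320 J
Friction loss: W_f = μ_k mg d = 2.630 J
At 2: ½mv² + mgh₂ = mgh₁ − W_f
½mv² = 62.320 − 2.630 − 21.736 = 37.954 J
v = √(2 × 37.954/0.380) = 14.13 m/s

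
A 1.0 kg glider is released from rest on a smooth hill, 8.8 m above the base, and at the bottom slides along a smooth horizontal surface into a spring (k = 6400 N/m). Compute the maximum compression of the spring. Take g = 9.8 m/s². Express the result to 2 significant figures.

At max compression the glider is momentarily at rest: mgh = ½kx²
x = √(2mgh/k) = √(2 × 1.0 × 9.8 × 8.8 / 6400) = 0.1642 m

x = 0.16 m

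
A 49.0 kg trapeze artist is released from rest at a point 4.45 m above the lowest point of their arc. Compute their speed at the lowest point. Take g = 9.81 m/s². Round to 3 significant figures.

v = 9.34 m/s

By conservation of mechanical energy, mgh = ½mv²
v = √(2gh) = √(2 × 9.81 × 4.45) = √87.309 = 9.344 m/s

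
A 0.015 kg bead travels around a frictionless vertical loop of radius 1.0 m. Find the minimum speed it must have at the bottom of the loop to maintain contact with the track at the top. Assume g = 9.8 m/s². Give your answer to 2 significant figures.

At the top: mg = mv_top²/r ⇒ v_top² = gr = 9.800 m²/s²
Energy from bottom to top (height 2r): ½mv_bot² = ½mv_top² + mg(2r)
v_bot² = gr + 4gr = 5gr = 49.00
v_bot = √(5gr) = 7.000 m/s

v = 7.0 m/s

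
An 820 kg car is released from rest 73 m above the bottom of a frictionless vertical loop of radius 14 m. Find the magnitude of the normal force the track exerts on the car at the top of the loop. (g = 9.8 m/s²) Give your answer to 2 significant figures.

N = 44000 N

Energy from release to top (height 2r): mgh = ½mv_top² + mg(2r)
v_top² = 2g(h − 2r) = 2(9.8)(73 − 28.00) = 882.00 m²/s²
At the top, both N and weight point toward the centre: N + mg = mv_top²/r
N = m(v_top²/r − g) = 820(882.00/14 − 9.8) = 43624 N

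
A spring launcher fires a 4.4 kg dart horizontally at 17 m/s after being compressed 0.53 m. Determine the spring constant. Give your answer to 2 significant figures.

½kx² = ½mv²
k = mv²/x² = (4.4)(17)²/(0.53)² = 4527 N/m

k = 4500 N/m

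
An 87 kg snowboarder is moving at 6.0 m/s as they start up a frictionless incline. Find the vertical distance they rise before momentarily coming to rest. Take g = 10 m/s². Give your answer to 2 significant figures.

Setting KE at the bottom equal to PE gained: ½mv² = mgh
h = v²/(2g) = 6.0²/(2 × 10) = 1.800 m

h = 1.8 m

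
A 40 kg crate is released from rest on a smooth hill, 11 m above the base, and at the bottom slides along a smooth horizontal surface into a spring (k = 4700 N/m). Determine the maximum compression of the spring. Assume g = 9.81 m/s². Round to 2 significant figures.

x = 1.4 m

Energy conservation (no friction) from release to max compression: mgh = ½kx²
x = √(2mgh/k) = √(2 × 40 × 9.81 × 11 / 4700) = 1.355 m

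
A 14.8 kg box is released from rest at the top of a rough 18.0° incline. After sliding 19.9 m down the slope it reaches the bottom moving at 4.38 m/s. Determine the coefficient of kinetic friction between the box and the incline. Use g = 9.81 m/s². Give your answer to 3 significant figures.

The energy dissipated by friction is the PE lost minus the KE gained:
mgL sinθ = 892.82 J; ½mv² = 141.96 J
W_f = 892.82 − 141.96 = 750.9 J
μ_k = W_f/(mg cosθ · L) = 750.9/(138.1 × 19.9) = 0.2733

μ_k = 0.273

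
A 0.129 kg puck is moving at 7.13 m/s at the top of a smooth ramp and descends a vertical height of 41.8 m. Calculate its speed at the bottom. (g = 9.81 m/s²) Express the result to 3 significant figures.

v = 29.5 m/s

Energy conservation between the two points: ½mv₀² + mgh = ½mv²
The mass cancels from both sides.
v² = v₀² + 2gh = (7.13)² + 2(9.81)(41.8) = 870.95
v = √870.95 = 29.51 m/s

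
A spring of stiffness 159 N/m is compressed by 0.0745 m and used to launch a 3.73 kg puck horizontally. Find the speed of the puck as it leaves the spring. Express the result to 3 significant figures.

v = 0.486 m/s

Spring PE converts entirely to kinetic energy: ½kx² = ½mv²
v = x√(k/m) = 0.0745 × √(159/3.73) = 0.4864 m/s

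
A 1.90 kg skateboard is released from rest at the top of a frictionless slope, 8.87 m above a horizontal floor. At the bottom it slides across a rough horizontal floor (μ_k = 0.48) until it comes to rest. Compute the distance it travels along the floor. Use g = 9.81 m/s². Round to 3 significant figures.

Energy bookkeeping (friction removes W_f = μ_k N d):
At rest all PE has been dissipated by friction: mgh = μ_k m g d
d = h/μ_k = 8.87/0.48 = 18.48 m

d = 18.5 m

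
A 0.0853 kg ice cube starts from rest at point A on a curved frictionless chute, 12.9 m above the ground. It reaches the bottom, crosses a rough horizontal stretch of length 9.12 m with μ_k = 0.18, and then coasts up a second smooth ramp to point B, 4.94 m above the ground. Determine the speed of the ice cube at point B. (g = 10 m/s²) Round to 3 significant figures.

Energy at A: mgh₁ = (0.0853)(10)(12.9) = 11.004 J
Friction loss: W_f = μ_k mg d = 1.400 J
At B: ½mv² + mgh₂ = mgh₁ − W_f
½mv² = 11.004 − 1.400 − 4.2138 = 5.3896 J
v = √(2 × 5.3896/0.0853) = 11.24 m/s

v = 11.2 m/s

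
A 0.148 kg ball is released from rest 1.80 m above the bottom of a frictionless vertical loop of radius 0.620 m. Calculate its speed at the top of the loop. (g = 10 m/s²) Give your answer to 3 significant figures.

v = 3.35 m/s

Energy conservation: mgh = ½mv_top² + mg(2r)
v_top² = 2g(h − 2r) = 2(10)(1.80 − 1.240) = 11.20
v_top = 3.347 m/s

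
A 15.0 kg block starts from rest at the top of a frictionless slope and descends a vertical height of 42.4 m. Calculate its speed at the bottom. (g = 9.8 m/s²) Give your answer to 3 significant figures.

v = 28.8 m/s

Equating total energy at the two states: mgh = ½mv²
The mass cancels from both sides.
v = √(2gh) = √(2 × 9.8 × 42.4) = √831.04 = 28.83 m/s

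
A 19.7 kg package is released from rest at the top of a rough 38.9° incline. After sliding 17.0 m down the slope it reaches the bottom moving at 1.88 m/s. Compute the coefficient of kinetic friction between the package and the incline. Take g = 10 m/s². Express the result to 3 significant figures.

μ_k = 0.794

The energy dissipated by friction is the PE lost minus the KE gained:
mgL sinθ = 2103.0 J; ½mv² = 34.814 J
W_f = 2103.0 − 34.814 = 2068 J
μ_k = W_f/(mg cosθ · L) = 2068/(153.3 × 17.0) = 0.7935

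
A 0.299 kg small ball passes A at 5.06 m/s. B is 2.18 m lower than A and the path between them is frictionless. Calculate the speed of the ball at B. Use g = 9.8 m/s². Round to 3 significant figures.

Equating total energy at the two states: ½mv₀² + mgh = ½mv²
The mass cancels from both sides.
v² = v₀² + 2gh = (5.06)² + 2(9.8)(2.18) = 68.332
v = √68.332 = 8.266 m/s

v = 8.27 m/s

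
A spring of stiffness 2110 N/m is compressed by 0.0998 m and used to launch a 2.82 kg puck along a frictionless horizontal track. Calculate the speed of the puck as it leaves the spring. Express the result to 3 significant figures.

Spring PE converts entirely to kinetic energy: ½kx² = ½mv²
v = x√(k/m) = 0.0998 × √(2110/2.82) = 2.730 m/s

v = 2.73 m/s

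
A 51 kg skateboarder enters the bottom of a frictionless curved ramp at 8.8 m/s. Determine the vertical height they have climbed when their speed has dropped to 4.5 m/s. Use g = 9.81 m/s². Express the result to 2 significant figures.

Conservation of energy: ½mv₁² = ½mv₂² + mgh
h = (v₁² − v₂²)/(2g) = (8.8² − 4.5²)/(2 × 9.81) = 2.915 m

h = 2.9 m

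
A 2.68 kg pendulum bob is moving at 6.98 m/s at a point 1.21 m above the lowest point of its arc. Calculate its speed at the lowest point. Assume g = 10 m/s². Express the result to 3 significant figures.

v = 8.54 m/s

By conservation of mechanical energy, ½mv₀² + mgh = ½mv²
v² = v₀² + 2gh = (6.98)² + 2(10)(1.21) = 72.920
v = √72.920 = 8.539 m/s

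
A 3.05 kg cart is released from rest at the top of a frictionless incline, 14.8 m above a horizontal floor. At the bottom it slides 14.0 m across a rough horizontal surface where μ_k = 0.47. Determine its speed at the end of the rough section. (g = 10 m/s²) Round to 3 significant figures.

v = 12.8 m/s

Applying the work–energy principle:
mgh = ½mv² + μ_k m g d
W_f = μ_k mg d = (0.47)(3.05)(10)(14.0) = 200.7 J
½mv² = mgh − W_f = 451.40 − 200.7 = 250.71 J
v = √(2 × 250.71/3.05) = 12.82 m/s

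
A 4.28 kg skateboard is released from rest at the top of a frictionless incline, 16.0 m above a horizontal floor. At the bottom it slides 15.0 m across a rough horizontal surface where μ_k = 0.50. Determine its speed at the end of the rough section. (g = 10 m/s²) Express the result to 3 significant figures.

Energy bookkeeping (friction removes W_f = μ_k N d):
mgh = ½mv² + μ_k m g d
W_f = μ_k mg d = (0.50)(4.28)(10)(15.0) = 321.0 J
½mv² = mgh − W_f = 684.80 − 321.0 = 363.80 J
v = √(2 × 363.80/4.28) = 13.04 m/s

v = 13.0 m/s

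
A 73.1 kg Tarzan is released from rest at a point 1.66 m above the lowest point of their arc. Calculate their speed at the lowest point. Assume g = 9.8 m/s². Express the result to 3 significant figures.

v = 5.70 m/s

Equating total energy at the two states: mgh = ½mv²
v = √(2gh) = √(2 × 9.8 × 1.66) = √32.536 = 5.704 m/s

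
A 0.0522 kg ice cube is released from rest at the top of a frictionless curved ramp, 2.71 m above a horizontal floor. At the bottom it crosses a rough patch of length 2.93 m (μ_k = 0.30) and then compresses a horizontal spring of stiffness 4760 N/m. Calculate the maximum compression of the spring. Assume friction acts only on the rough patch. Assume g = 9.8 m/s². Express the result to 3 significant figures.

x = 0.0198 m

Initial energy: E₁ = mgh = (0.0522)(9.8)(2.71) = 1.3863 J
Friction removes W_f = μ_k mg d = (0.30)(0.0522)(9.8)(2.93) = 0.4497 J
Energy reaching the spring: E = 1.3863 − 0.4497 = 0.93667 J
At max compression ½kx² = E ⇒ x = √(2E/k) = √(2 × 0.93667/4760) = 0.01984 m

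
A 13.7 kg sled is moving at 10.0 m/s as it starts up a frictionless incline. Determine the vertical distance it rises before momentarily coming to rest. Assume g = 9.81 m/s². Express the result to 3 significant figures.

h = 5.10 m

Setting KE at the bottom equal to PE gained: ½mv² = mgh
h = v²/(2g) = 10.0²/(2 × 9.81) = 5.097 m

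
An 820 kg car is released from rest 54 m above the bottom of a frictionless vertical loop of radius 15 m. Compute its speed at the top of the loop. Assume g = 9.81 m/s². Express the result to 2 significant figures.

v = 22 m/s

Energy conservation: mgh = ½mv_top² + mg(2r)
v_top² = 2g(h − 2r) = 2(9.81)(54 − 30.00) = 470.9
v_top = 21.70 m/s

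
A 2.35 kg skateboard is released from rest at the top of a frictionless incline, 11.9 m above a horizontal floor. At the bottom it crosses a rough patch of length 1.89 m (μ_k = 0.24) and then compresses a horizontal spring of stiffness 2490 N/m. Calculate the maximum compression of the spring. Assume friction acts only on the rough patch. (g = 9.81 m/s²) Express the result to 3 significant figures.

Initial energy: E₁ = mgh = (2.35)(9.81)(11.9) = 274.34 J
Friction removes W_f = μ_k mg d = (0.24)(2.35)(9.81)(1.89) = 10.46 J
Energy reaching the spring: E = 274.34 − 10.46 = 263.88 J
At max compression ½kx² = E ⇒ x = √(2E/k) = √(2 × 263.88/2490) = 0.4604 m

x = 0.460 m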